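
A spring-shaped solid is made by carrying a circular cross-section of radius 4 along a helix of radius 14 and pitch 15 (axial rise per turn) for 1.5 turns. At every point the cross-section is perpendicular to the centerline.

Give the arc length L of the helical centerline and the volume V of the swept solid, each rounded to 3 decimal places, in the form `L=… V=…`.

L=133.852 V=6728.112

2πR = 2π·14 = 87.964594
per-turn = √(87.964594² + 15²) = √(7737.7699 + 225) = √7962.7699 = 89.234354
L = 1.5 × 89.234354 = 133.851530
V = π·4² × L = 50.265482 × 133.851530 = 6728.111748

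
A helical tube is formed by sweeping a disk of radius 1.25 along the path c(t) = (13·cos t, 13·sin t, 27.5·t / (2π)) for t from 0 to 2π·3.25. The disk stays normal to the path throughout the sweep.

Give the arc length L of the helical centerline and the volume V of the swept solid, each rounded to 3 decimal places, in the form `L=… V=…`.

2πR = 2π·13 = 81.681409
per-turn = √(81.681409² + 27.5²) = √(6671.8526 + 756.25) = √7428.1026 = 86.186441
L = 3.25 × 86.186441 = 280.105933
V = π·1.25² × L = 4.908739 × 280.105933 = 1374.966781

L=280.106 V=1374.967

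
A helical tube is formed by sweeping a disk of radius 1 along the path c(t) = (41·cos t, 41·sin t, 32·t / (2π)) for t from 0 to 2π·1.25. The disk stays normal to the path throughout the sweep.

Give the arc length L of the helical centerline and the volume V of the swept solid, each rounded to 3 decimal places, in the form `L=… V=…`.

2πR = 2π·41 = 257.610598
per-turn = √(257.610598² + 32²) = √(66363.2200 + 1024) = √67387.2200 = 259.590485
L = 1.25 × 259.590485 = 324.488106
V = π·1² × L = 3.141593 × 324.488106 = 1019.409451

L=324.488 V=1019.409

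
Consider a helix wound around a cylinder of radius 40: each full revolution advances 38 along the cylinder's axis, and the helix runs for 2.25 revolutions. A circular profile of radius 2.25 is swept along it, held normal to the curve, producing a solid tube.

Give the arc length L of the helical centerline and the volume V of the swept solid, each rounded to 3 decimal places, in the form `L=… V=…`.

L=571.914 V=9095.897

2πR = 2π·40 = 251.327412
per-turn = √(251.327412² + 38²) = √(63165.4682 + 1444) = √64609.4682 = 254.183926
L = 2.25 × 254.183926 = 571.913833
V = π·2.25² × L = 15.904313 × 571.913833 = 9095.896503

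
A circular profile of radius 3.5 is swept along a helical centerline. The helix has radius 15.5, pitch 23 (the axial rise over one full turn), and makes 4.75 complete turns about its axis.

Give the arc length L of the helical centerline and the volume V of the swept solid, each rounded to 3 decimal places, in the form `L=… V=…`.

2πR = 2π·15.5 = 97.389372
per-turn = √(97.389372² + 23²) = √(9484.6898 + 529) = √10013.6898 = 100.068426
L = 4.75 × 100.068426 = 475.325022
V = π·3.5² × L = 38.484510 × 475.325022 = 18292.650575

L=475.325 V=18292.651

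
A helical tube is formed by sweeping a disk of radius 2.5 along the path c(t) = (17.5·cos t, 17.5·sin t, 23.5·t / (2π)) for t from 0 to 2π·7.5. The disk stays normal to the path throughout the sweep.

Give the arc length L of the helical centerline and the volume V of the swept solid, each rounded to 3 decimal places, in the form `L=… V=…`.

L=843.292 V=16558.001

2πR = 2π·17.5 = 109.955743
per-turn = √(109.955743² + 23.5²) = √(12090.2654 + 552.25) = √12642.5154 = 112.438941
L = 7.5 × 112.438941 = 843.292055
V = π·2.5² × L = 19.634954 × 843.292055 = 16558.000789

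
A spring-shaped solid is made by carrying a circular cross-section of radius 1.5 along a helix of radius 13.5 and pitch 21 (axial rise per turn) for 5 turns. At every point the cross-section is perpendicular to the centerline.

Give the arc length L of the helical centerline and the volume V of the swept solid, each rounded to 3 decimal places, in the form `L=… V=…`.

2πR = 2π·13.5 = 84.823002
per-turn = √(84.823002² + 21²) = √(7194.9416 + 441) = √7635.9416 = 87.383875
L = 5 × 87.383875 = 436.919375
V = π·1.5² × L = 7.068583 × 436.919375 = 3088.401072

L=436.919 V=3088.401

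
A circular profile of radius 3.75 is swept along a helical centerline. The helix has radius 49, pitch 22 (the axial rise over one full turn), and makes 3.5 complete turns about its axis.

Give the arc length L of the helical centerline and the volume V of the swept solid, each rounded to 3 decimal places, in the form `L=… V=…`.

2πR = 2π·49 = 307.876080
per-turn = √(307.876080² + 22²) = √(94787.6807 + 484) = √95271.6807 = 308.661110
L = 3.5 × 308.661110 = 1080.313884
V = π·3.75² × L = 44.178647 × 1080.313884 = 47726.805401

L=1080.314 V=47726.805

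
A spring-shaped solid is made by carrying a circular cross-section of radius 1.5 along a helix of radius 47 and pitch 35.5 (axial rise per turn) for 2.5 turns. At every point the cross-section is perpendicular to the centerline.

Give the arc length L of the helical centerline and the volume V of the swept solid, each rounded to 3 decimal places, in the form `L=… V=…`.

L=743.590 V=5256.125

2πR = 2π·47 = 295.309709
per-turn = √(295.309709² + 35.5²) = √(87207.8245 + 1260.25) = √88468.0745 = 297.435833
L = 2.5 × 297.435833 = 743.589581
V = π·1.5² × L = 7.068583 × 743.589581 = 5256.125024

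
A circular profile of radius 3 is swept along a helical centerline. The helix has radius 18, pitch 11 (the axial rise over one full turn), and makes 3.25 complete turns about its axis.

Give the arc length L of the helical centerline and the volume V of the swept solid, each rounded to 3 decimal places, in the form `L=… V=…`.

2πR = 2π·18 = 113.097336
per-turn = √(113.097336² + 11²) = √(12791.0073 + 121) = √12912.0073 = 113.631014
L = 3.25 × 113.631014 = 369.300795
V = π·3² × L = 28.274334 × 369.300795 = 10441.733979

L=369.301 V=10441.734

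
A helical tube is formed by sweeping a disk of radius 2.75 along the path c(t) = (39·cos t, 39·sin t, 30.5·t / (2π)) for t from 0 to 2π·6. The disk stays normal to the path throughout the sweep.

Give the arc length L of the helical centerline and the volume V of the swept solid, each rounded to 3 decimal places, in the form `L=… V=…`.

2πR = 2π·39 = 245.044227
per-turn = √(245.044227² + 30.5²) = √(60046.6732 + 930.25) = √60976.9232 = 246.935059
L = 6 × 246.935059 = 1481.610352
V = π·2.75² × L = 23.758294 × 1481.610352 = 35200.534986

L=1481.610 V=35200.535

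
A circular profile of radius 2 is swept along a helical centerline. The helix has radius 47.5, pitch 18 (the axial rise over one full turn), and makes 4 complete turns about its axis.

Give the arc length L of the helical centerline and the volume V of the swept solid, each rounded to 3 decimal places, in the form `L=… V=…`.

L=1195.974 V=15029.058

2πR = 2π·47.5 = 298.451302
per-turn = √(298.451302² + 18²) = √(89073.1797 + 324) = √89397.1797 = 298.993612
L = 4 × 298.993612 = 1195.974446
V = π·2² × L = 12.566371 × 1195.974446 = 15029.058134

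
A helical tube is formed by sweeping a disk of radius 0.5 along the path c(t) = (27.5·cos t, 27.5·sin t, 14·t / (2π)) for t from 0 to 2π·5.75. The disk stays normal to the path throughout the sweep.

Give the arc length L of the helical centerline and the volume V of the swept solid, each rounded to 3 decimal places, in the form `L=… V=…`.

2πR = 2π·27.5 = 172.787596
per-turn = √(172.787596² + 14²) = √(29855.5533 + 196) = √30051.5533 = 173.353838
L = 5.75 × 173.353838 = 996.784571
V = π·0.5² × L = 0.785398 × 996.784571 = 782.872772

L=996.785 V=782.873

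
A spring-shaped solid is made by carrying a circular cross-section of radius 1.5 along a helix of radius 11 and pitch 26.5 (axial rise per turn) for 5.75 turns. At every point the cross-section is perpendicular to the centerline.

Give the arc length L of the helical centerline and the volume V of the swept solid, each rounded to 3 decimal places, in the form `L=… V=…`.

2πR = 2π·11 = 69.115038
per-turn = √(69.115038² + 26.5²) = √(4776.8885 + 702.25) = √5479.1385 = 74.021203
L = 5.75 × 74.021203 = 425.621919
V = π·1.5² × L = 7.068583 × 425.621919 = 3008.544059

L=425.622 V=3008.544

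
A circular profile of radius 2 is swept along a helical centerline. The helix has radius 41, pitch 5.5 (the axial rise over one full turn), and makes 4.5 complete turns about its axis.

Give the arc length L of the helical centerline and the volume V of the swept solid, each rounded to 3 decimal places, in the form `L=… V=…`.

2πR = 2π·41 = 257.610598
per-turn = √(257.610598² + 5.5²) = √(66363.2200 + 30.25) = √66393.4700 = 257.669304
L = 4.5 × 257.669304 = 1159.511866
V = π·2² × L = 12.566371 × 1159.511866 = 14570.855840

L=1159.512 V=14570.856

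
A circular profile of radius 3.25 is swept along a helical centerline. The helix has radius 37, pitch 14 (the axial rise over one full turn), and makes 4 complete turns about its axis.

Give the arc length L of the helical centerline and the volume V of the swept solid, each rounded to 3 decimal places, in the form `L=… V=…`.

L=931.596 V=30913.220

2πR = 2π·37 = 232.477856
per-turn = √(232.477856² + 14²) = √(54045.9537 + 196) = √54241.9537 = 232.899020
L = 4 × 232.899020 = 931.596082
V = π·3.25² × L = 33.183072 × 931.596082 = 30913.220226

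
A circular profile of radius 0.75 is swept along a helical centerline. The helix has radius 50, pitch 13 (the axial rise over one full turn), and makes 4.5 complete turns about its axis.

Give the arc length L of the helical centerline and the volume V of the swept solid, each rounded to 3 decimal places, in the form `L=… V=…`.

L=1414.927 V=2500.382

2πR = 2π·50 = 314.159265
per-turn = √(314.159265² + 13²) = √(98696.0440 + 169) = √98865.0440 = 314.428122
L = 4.5 × 314.428122 = 1414.926550
V = π·0.75² × L = 1.767146 × 1414.926550 = 2500.381605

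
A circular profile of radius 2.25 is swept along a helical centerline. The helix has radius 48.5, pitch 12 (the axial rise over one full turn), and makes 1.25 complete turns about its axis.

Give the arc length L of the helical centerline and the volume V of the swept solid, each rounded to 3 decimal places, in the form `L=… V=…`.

L=381.213 V=6062.936

2πR = 2π·48.5 = 304.734487
per-turn = √(304.734487² + 12²) = √(92863.1078 + 144) = √93007.1078 = 304.970667
L = 1.25 × 304.970667 = 381.213334
V = π·2.25² × L = 15.904313 × 381.213334 = 6062.936109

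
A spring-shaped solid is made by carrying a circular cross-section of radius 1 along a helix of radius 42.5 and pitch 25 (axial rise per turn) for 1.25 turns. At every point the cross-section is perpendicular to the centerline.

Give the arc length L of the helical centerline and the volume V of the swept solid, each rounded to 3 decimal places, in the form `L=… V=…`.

L=335.254 V=1053.231

2πR = 2π·42.5 = 267.035376
per-turn = √(267.035376² + 25²) = √(71307.8918 + 625) = √71932.8918 = 268.203079
L = 1.25 × 268.203079 = 335.253849
V = π·1² × L = 3.141593 × 335.253849 = 1053.231030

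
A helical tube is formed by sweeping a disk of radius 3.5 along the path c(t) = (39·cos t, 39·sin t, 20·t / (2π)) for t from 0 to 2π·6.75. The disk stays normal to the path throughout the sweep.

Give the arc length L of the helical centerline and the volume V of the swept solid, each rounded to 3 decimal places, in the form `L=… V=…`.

L=1659.549 V=63866.915

2πR = 2π·39 = 245.044227
per-turn = √(245.044227² + 20²) = √(60046.6732 + 400) = √60446.6732 = 245.859051
L = 6.75 × 245.859051 = 1659.548597
V = π·3.5² × L = 38.484510 × 1659.548597 = 63866.914597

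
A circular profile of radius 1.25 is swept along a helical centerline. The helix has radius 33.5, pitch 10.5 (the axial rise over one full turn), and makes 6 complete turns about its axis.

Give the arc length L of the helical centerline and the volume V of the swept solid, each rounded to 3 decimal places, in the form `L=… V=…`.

L=1264.491 V=6207.054

2πR = 2π·33.5 = 210.486708
per-turn = √(210.486708² + 10.5²) = √(44304.6542 + 110.25) = √44414.9042 = 210.748438
L = 6 × 210.748438 = 1264.490629
V = π·1.25² × L = 4.908739 × 1264.490629 = 6207.053858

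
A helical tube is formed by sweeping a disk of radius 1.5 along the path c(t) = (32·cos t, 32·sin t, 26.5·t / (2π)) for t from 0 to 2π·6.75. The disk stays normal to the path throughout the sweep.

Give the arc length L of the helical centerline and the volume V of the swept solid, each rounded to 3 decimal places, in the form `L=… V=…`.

2πR = 2π·32 = 201.061930
per-turn = √(201.061930² + 26.5²) = √(40425.8996 + 702.25) = √41128.1496 = 202.800763
L = 6.75 × 202.800763 = 1368.905153
V = π·1.5² × L = 7.068583 × 1368.905153 = 9676.220336

L=1368.905 V=9676.220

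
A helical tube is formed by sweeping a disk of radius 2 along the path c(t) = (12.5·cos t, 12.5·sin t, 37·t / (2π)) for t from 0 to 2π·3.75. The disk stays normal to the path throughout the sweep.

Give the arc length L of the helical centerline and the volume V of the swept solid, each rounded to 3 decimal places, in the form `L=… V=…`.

2πR = 2π·12.5 = 78.539816
per-turn = √(78.539816² + 37²) = √(6168.5028 + 1369) = √7537.5028 = 86.818793
L = 3.75 × 86.818793 = 325.570472
V = π·2² × L = 12.566371 × 325.570472 = 4091.239216

L=325.570 V=4091.239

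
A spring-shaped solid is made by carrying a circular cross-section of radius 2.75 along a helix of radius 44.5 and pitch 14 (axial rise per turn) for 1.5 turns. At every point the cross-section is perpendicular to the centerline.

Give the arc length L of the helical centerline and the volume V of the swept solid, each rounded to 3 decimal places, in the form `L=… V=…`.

L=419.928 V=9976.774

2πR = 2π·44.5 = 279.601746
per-turn = √(279.601746² + 14²) = √(78177.1365 + 196) = √78373.1365 = 279.952025
L = 1.5 × 279.952025 = 419.928038
V = π·2.75² × L = 23.758294 × 419.928038 = 9976.773970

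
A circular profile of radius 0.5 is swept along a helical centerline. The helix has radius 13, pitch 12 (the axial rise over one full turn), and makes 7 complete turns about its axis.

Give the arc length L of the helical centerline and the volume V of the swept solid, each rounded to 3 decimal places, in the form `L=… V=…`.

2πR = 2π·13 = 81.681409
per-turn = √(81.681409² + 12²) = √(6671.8526 + 144) = √6815.8526 = 82.558177
L = 7 × 82.558177 = 577.907238
V = π·0.5² × L = 0.785398 × 577.907238 = 453.887284

L=577.907 V=453.887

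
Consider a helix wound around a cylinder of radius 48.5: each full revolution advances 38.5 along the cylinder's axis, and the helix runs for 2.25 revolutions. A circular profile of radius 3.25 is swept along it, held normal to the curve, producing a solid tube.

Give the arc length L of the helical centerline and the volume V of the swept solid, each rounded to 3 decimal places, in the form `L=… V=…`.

L=691.103 V=22932.921

2πR = 2π·48.5 = 304.734487
per-turn = √(304.734487² + 38.5²) = √(92863.1078 + 1482.25) = √94345.3578 = 307.156894
L = 2.25 × 307.156894 = 691.103013
V = π·3.25² × L = 33.183072 × 691.103013 = 22932.921303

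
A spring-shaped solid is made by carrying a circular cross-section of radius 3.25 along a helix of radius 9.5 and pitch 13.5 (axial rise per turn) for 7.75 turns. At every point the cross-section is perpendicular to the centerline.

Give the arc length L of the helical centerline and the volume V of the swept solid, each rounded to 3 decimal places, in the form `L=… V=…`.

2πR = 2π·9.5 = 59.690260
per-turn = √(59.690260² + 13.5²) = √(3562.9272 + 182.25) = √3745.1772 = 61.197853
L = 7.75 × 61.197853 = 474.283359
V = π·3.25² × L = 33.183072 × 474.283359 = 15738.179051

L=474.283 V=15738.179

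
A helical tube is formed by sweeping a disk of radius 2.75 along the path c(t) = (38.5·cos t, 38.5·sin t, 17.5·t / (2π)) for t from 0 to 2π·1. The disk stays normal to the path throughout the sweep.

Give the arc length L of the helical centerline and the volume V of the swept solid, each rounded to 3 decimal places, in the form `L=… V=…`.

2πR = 2π·38.5 = 241.902634
per-turn = √(241.902634² + 17.5²) = √(58516.8845 + 306.25) = √58823.1345 = 242.534811
L = 1 × 242.534811 = 242.534811
V = π·2.75² × L = 23.758294 × 242.534811 = 5762.213450

L=242.535 V=5762.213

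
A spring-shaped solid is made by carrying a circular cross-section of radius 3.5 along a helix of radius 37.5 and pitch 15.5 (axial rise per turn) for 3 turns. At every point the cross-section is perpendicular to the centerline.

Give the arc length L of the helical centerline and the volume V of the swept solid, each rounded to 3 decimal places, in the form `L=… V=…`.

2πR = 2π·37.5 = 235.619449
per-turn = √(235.619449² + 15.5²) = √(55516.5248 + 240.25) = √55756.7748 = 236.128725
L = 3 × 236.128725 = 708.386175
V = π·3.5² × L = 38.484510 × 708.386175 = 27261.894837

L=708.386 V=27261.895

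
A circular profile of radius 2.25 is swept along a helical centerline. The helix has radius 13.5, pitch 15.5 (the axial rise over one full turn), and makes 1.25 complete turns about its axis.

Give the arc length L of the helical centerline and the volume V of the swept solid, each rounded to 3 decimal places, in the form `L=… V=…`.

2πR = 2π·13.5 = 84.823002
per-turn = √(84.823002² + 15.5²) = √(7194.9416 + 240.25) = √7435.1916 = 86.227557
L = 1.25 × 86.227557 = 107.784446
V = π·2.25² × L = 15.904313 × 107.784446 = 1714.237552

L=107.784 V=1714.238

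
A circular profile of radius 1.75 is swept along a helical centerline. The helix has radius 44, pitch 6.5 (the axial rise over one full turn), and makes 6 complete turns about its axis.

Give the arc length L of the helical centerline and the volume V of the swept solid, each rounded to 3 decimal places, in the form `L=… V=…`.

2πR = 2π·44 = 276.460154
per-turn = √(276.460154² + 6.5²) = √(76430.2165 + 42.25) = √76472.4665 = 276.536555
L = 6 × 276.536555 = 1659.219333
V = π·1.75² × L = 9.621128 × 1659.219333 = 15963.560751

L=1659.219 V=15963.561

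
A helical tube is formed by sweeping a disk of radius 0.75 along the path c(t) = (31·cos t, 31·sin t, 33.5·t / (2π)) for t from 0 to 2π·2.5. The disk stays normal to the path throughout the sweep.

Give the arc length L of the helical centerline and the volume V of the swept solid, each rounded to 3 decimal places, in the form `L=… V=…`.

L=494.096 V=873.141

2πR = 2π·31 = 194.778745
per-turn = √(194.778745² + 33.5²) = √(37938.7593 + 1122.25) = √39061.0093 = 197.638583
L = 2.5 × 197.638583 = 494.096456
V = π·0.75² × L = 1.767146 × 494.096456 = 873.140511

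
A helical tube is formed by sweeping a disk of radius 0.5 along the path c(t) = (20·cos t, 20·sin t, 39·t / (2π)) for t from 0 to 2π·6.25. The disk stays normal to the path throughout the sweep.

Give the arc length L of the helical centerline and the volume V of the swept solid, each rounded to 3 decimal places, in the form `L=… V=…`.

L=822.353 V=645.874

2πR = 2π·20 = 125.663706
per-turn = √(125.663706² + 39²) = √(15791.3670 + 1521) = √17312.3670 = 131.576468
L = 6.25 × 131.576468 = 822.352928
V = π·0.5² × L = 0.785398 × 822.352928 = 645.874479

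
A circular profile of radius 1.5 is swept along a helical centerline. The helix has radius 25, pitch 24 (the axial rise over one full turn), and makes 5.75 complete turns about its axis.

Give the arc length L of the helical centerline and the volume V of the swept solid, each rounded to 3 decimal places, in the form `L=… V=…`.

2πR = 2π·25 = 157.079633
per-turn = √(157.079633² + 24²) = √(24674.0110 + 576) = √25250.0110 = 158.902520
L = 5.75 × 158.902520 = 913.689493
V = π·1.5² × L = 7.068583 × 913.689493 = 6458.490444

L=913.689 V=6458.490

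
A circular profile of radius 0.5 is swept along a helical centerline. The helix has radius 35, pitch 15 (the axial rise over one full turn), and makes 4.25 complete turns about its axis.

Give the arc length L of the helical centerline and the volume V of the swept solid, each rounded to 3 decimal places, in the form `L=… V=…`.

L=936.795 V=735.757

2πR = 2π·35 = 219.911486
per-turn = √(219.911486² + 15²) = √(48361.0616 + 225) = √48586.0616 = 220.422462
L = 4.25 × 220.422462 = 936.795462
V = π·0.5² × L = 0.785398 × 936.795462 = 735.757435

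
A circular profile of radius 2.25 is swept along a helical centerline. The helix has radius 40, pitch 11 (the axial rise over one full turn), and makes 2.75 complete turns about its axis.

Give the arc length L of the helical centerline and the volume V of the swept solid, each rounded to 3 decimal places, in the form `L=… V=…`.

2πR = 2π·40 = 251.327412
per-turn = √(251.327412² + 11²) = √(63165.4682 + 121) = √63286.4682 = 251.568019
L = 2.75 × 251.568019 = 691.812052
V = π·2.25² × L = 15.904313 × 691.812052 = 11002.795282

L=691.812 V=11002.795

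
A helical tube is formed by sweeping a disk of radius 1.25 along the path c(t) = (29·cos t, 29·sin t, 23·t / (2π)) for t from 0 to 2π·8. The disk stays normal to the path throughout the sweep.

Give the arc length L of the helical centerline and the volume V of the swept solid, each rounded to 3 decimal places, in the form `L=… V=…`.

2πR = 2π·29 = 182.212374
per-turn = √(182.212374² + 23²) = √(33201.3492 + 529) = √33730.3492 = 183.658240
L = 8 × 183.658240 = 1469.265922
V = π·1.25² × L = 4.908739 × 1469.265922 = 7212.242229

L=1469.266 V=7212.242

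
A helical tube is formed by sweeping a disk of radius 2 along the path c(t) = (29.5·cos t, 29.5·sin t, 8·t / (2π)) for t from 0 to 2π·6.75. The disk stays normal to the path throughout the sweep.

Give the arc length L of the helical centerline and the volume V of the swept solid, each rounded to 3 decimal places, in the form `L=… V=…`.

L=1252.304 V=15736.917

2πR = 2π·29.5 = 185.353967
per-turn = √(185.353967² + 8²) = √(34356.0929 + 64) = √34420.0929 = 185.526529
L = 6.75 × 185.526529 = 1252.304070
V = π·2² × L = 12.566371 × 1252.304070 = 15736.917065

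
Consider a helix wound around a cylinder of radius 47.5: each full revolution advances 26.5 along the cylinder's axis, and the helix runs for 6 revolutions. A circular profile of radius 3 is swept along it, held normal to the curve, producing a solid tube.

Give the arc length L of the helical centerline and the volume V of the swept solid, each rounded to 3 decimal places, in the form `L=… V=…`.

2πR = 2π·47.5 = 298.451302
per-turn = √(298.451302² + 26.5²) = √(89073.1797 + 702.25) = √89775.4297 = 299.625482
L = 6 × 299.625482 = 1797.752895
V = π·3² × L = 28.274334 × 1797.752895 = 50830.265579

L=1797.753 V=50830.266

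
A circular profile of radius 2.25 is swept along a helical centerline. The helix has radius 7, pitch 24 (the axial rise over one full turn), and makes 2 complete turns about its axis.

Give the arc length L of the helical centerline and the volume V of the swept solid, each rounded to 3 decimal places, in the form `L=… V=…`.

2πR = 2π·7 = 43.982297
per-turn = √(43.982297² + 24²) = √(1934.4425 + 576) = √2510.4425 = 50.104316
L = 2 × 50.104316 = 100.208632
V = π·2.25² × L = 15.904313 × 100.208632 = 1593.749423

L=100.209 V=1593.749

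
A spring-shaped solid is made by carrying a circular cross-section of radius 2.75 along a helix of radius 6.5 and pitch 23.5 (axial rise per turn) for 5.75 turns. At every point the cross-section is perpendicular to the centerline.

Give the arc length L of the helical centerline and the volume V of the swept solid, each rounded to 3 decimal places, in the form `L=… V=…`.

2πR = 2π·6.5 = 40.840704
per-turn = √(40.840704² + 23.5²) = √(1667.9631 + 552.25) = √2220.2131 = 47.119138
L = 5.75 × 47.119138 = 270.935042
V = π·2.75² × L = 23.758294 × 270.935042 = 6436.954506

L=270.935 V=6436.955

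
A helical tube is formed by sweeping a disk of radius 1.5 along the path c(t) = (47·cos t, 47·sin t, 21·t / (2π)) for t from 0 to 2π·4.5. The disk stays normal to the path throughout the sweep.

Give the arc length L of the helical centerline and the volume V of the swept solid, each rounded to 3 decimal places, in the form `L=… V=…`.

L=1332.249 V=9417.117

2πR = 2π·47 = 295.309709
per-turn = √(295.309709² + 21²) = √(87207.8245 + 441) = √87648.8245 = 296.055442
L = 4.5 × 296.055442 = 1332.249487
V = π·1.5² × L = 7.068583 × 1332.249487 = 9417.116703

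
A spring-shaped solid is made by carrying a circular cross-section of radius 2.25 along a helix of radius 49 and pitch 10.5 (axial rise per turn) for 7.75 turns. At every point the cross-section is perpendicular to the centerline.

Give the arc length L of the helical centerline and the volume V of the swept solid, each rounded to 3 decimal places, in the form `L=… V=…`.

2πR = 2π·49 = 307.876080
per-turn = √(307.876080² + 10.5²) = √(94787.6807 + 110.25) = √94897.9307 = 308.055077
L = 7.75 × 308.055077 = 2387.426849
V = π·2.25² × L = 15.904313 × 2387.426849 = 37970.383419

L=2387.427 V=37970.383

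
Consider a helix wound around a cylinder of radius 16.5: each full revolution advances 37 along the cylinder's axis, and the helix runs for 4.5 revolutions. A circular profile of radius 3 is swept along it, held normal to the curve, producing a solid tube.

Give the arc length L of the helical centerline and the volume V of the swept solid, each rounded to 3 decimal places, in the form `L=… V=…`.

2πR = 2π·16.5 = 103.672558
per-turn = √(103.672558² + 37²) = √(10747.9992 + 1369) = √12116.9992 = 110.077242
L = 4.5 × 110.077242 = 495.347589
V = π·3² × L = 28.274334 × 495.347589 = 14005.623111

L=495.348 V=14005.623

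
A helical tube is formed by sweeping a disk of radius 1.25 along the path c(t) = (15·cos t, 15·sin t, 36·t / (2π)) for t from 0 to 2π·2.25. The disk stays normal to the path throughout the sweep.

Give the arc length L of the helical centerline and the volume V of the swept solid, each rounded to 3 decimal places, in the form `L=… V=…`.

L=227.001 V=1114.288

2πR = 2π·15 = 94.247780
per-turn = √(94.247780² + 36²) = √(8882.6440 + 1296) = √10178.6440 = 100.889266
L = 2.25 × 100.889266 = 227.000848
V = π·1.25² × L = 4.908739 × 227.000848 = 1114.287808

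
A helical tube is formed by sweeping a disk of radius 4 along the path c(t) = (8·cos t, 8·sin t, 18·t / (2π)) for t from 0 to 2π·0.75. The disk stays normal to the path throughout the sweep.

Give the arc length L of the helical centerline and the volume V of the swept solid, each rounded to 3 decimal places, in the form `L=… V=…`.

L=40.043 V=2012.800

2πR = 2π·8 = 50.265482
per-turn = √(50.265482² + 18²) = √(2526.6187 + 324) = √2850.6187 = 53.391186
L = 0.75 × 53.391186 = 40.043389
V = π·4² × L = 50.265482 × 40.043389 = 2012.800287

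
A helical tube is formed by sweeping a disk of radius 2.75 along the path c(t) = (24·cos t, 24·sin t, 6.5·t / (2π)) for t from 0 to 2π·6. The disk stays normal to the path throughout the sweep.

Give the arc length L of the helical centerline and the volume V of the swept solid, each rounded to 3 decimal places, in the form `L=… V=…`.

L=905.619 V=21515.959

2πR = 2π·24 = 150.796447
per-turn = √(150.796447² + 6.5²) = √(22739.5685 + 42.25) = √22781.8185 = 150.936472
L = 6 × 150.936472 = 905.618831
V = π·2.75² × L = 23.758294 × 905.618831 = 21515.958845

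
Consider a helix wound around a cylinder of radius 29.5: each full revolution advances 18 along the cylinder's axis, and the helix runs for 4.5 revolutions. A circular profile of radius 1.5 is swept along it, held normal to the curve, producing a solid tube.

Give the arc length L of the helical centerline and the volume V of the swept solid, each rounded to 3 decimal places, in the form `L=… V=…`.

L=838.017 V=5923.591

2πR = 2π·29.5 = 185.353967
per-turn = √(185.353967² + 18²) = √(34356.0929 + 324) = √34680.0929 = 186.225919
L = 4.5 × 186.225919 = 838.016636
V = π·1.5² × L = 7.068583 × 838.016636 = 5923.590539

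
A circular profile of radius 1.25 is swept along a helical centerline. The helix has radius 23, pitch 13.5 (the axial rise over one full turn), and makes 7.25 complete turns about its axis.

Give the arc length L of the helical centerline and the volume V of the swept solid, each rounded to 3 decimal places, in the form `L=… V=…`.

2πR = 2π·23 = 144.513262
per-turn = √(144.513262² + 13.5²) = √(20884.0829 + 182.25) = √21066.3329 = 145.142457
L = 7.25 × 145.142457 = 1052.282815
V = π·1.25² × L = 4.908739 × 1052.282815 = 5165.381192

L=1052.283 V=5165.381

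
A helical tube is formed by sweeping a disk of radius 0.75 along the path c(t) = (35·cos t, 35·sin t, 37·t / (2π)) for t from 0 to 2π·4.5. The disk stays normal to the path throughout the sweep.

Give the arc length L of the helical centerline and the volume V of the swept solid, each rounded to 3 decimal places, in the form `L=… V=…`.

L=1003.511 V=1773.350

2πR = 2π·35 = 219.911486
per-turn = √(219.911486² + 37²) = √(48361.0616 + 1369) = √49730.0616 = 223.002380
L = 4.5 × 223.002380 = 1003.510711
V = π·0.75² × L = 1.767146 × 1003.510711 = 1773.349806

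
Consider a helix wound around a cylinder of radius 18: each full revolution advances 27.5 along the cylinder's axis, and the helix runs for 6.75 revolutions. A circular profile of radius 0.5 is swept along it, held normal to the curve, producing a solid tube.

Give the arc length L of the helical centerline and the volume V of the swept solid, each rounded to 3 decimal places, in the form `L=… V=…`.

2πR = 2π·18 = 113.097336
per-turn = √(113.097336² + 27.5²) = √(12791.0073 + 756.25) = √13547.2573 = 116.392686
L = 6.75 × 116.392686 = 785.650629
V = π·0.5² × L = 0.785398 × 785.650629 = 617.048561

L=785.651 V=617.049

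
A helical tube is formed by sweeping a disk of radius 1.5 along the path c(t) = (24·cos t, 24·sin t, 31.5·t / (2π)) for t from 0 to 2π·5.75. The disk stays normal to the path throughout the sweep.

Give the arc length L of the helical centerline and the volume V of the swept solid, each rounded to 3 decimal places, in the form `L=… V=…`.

L=885.795 V=6261.318

2πR = 2π·24 = 150.796447
per-turn = √(150.796447² + 31.5²) = √(22739.5685 + 992.25) = √23731.8185 = 154.051350
L = 5.75 × 154.051350 = 885.795264
V = π·1.5² × L = 7.068583 × 885.795264 = 6261.317764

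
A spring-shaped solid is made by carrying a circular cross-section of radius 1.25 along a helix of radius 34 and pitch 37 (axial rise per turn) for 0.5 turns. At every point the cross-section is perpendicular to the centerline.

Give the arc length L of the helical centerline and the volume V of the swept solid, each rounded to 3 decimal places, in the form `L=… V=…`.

L=108.404 V=532.129

2πR = 2π·34 = 213.628300
per-turn = √(213.628300² + 37²) = √(45637.0508 + 1369) = √47006.0508 = 216.808788
L = 0.5 × 216.808788 = 108.404394
V = π·1.25² × L = 4.908739 × 108.404394 = 532.128826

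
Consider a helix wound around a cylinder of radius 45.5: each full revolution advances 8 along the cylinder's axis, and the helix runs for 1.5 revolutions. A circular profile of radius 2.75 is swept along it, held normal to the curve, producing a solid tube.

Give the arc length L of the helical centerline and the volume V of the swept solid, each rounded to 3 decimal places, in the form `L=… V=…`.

L=428.995 V=10192.196

2πR = 2π·45.5 = 285.884931
per-turn = √(285.884931² + 8²) = √(81730.1940 + 64) = √81794.1940 = 285.996843
L = 1.5 × 285.996843 = 428.995264
V = π·2.75² × L = 23.758294 × 428.995264 = 10192.195799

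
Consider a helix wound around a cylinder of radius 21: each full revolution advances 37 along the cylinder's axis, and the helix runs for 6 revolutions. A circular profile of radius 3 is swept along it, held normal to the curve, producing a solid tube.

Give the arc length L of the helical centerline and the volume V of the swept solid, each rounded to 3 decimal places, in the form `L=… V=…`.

L=822.219 V=23247.682

2πR = 2π·21 = 131.946891
per-turn = √(131.946891² + 37²) = √(17409.9822 + 1369) = √18778.9822 = 137.036426
L = 6 × 137.036426 = 822.218558
V = π·3² × L = 28.274334 × 822.218558 = 23247.682046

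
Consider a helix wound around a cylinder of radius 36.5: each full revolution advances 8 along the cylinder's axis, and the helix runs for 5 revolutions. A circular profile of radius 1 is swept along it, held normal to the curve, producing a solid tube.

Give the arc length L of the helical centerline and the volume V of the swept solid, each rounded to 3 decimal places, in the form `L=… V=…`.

L=1147.379 V=3604.597

2πR = 2π·36.5 = 229.336264
per-turn = √(229.336264² + 8²) = √(52595.1219 + 64) = √52659.1219 = 229.475754
L = 5 × 229.475754 = 1147.378772
V = π·1² × L = 3.141593 × 1147.378772 = 3604.596721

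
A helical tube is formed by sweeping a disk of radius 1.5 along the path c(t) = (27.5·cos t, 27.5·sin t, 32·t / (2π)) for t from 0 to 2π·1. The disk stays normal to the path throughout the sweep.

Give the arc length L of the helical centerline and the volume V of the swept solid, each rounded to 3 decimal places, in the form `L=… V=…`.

L=175.726 V=1242.132

2πR = 2π·27.5 = 172.787596
per-turn = √(172.787596² + 32²) = √(29855.5533 + 1024) = √30879.5533 = 175.725790
L = 1 × 175.725790 = 175.725790
V = π·1.5² × L = 7.068583 × 175.725790 = 1242.132415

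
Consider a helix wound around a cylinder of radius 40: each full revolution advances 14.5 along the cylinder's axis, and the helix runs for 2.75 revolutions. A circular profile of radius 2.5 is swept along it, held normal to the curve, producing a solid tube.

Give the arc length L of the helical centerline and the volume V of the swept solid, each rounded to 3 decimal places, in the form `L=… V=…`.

L=692.300 V=13593.273

2πR = 2π·40 = 251.327412
per-turn = √(251.327412² + 14.5²) = √(63165.4682 + 210.25) = √63375.7182 = 251.745344
L = 2.75 × 251.745344 = 692.299696
V = π·2.5² × L = 19.634954 × 692.299696 = 13593.272738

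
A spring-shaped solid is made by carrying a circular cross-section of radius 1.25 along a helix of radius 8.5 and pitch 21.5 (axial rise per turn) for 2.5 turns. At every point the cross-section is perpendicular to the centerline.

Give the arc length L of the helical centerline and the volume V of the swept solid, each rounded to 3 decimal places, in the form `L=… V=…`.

L=143.931 V=706.518

2πR = 2π·8.5 = 53.407075
per-turn = √(53.407075² + 21.5²) = √(2852.3157 + 462.25) = √3314.5657 = 57.572265
L = 2.5 × 57.572265 = 143.930662
V = π·1.25² × L = 4.908739 × 143.930662 = 706.517985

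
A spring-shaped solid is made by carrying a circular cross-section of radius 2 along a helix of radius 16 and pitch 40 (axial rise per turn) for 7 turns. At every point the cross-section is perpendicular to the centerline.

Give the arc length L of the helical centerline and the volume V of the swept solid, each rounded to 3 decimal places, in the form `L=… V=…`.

L=757.375 V=9517.458

2πR = 2π·16 = 100.530965
per-turn = √(100.530965² + 40²) = √(10106.4749 + 1600) = √11706.4749 = 108.196464
L = 7 × 108.196464 = 757.375251
V = π·2² × L = 12.566371 × 757.375251 = 9517.458095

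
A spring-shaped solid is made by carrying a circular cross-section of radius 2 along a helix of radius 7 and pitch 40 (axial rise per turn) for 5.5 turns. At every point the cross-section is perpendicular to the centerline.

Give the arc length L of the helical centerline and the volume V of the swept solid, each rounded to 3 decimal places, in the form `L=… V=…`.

L=326.981 V=4108.970

2πR = 2π·7 = 43.982297
per-turn = √(43.982297² + 40²) = √(1934.4425 + 1600) = √3534.4425 = 59.451177
L = 5.5 × 59.451177 = 326.981474
V = π·2² × L = 12.566371 × 326.981474 = 4108.970389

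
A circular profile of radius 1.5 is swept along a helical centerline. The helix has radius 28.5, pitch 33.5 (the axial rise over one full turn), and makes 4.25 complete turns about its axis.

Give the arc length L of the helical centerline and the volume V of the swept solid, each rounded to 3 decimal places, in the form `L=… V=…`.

L=774.254 V=5472.878

2πR = 2π·28.5 = 179.070781
per-turn = √(179.070781² + 33.5²) = √(32066.3447 + 1122.25) = √33188.5947 = 182.177372
L = 4.25 × 182.177372 = 774.253829
V = π·1.5² × L = 7.068583 × 774.253829 = 5472.877818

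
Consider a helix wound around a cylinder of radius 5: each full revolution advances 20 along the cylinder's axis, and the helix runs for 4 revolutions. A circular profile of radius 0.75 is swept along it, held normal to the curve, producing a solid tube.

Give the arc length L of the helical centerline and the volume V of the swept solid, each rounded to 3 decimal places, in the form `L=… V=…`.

L=148.968 V=263.248

2πR = 2π·5 = 31.415927
per-turn = √(31.415927² + 20²) = √(986.9604 + 400) = √1386.9604 = 37.241918
L = 4 × 37.241918 = 148.967671
V = π·0.75² × L = 1.767146 × 148.967671 = 263.247604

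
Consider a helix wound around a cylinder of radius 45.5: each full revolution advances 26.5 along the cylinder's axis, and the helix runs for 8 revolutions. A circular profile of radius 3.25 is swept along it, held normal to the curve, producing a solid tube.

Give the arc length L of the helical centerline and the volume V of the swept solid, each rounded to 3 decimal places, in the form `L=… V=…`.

2πR = 2π·45.5 = 285.884931
per-turn = √(285.884931² + 26.5²) = √(81730.1940 + 702.25) = √82432.4440 = 287.110508
L = 8 × 287.110508 = 2296.884067
V = π·3.25² × L = 33.183072 × 2296.884067 = 76217.670310

L=2296.884 V=76217.670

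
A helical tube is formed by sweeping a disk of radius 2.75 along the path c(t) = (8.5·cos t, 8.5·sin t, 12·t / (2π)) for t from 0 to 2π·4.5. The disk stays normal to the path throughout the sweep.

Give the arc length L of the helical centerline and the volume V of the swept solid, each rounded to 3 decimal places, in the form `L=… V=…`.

L=246.324 V=5852.232

2πR = 2π·8.5 = 53.407075
per-turn = √(53.407075² + 12²) = √(2852.3157 + 144) = √2996.3157 = 54.738612
L = 4.5 × 54.738612 = 246.323755
V = π·2.75² × L = 23.758294 × 246.323755 = 5852.232303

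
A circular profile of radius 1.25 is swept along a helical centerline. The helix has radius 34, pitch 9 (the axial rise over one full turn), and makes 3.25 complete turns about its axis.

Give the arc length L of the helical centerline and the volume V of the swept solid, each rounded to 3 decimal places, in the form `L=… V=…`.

2πR = 2π·34 = 213.628300
per-turn = √(213.628300² + 9²) = √(45637.0508 + 81) = √45718.0508 = 213.817798
L = 3.25 × 213.817798 = 694.907844
V = π·1.25² × L = 4.908739 × 694.907844 = 3411.120900

L=694.908 V=3411.121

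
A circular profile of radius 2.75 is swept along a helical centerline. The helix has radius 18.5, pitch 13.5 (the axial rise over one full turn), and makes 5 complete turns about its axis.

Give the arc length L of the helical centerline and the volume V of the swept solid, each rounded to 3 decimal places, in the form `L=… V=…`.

2πR = 2π·18.5 = 116.238928
per-turn = √(116.238928² + 13.5²) = √(13511.4884 + 182.25) = √13693.7384 = 117.020248
L = 5 × 117.020248 = 585.101240
V = π·2.75² × L = 23.758294 × 585.101240 = 13901.007530

L=585.101 V=13901.008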